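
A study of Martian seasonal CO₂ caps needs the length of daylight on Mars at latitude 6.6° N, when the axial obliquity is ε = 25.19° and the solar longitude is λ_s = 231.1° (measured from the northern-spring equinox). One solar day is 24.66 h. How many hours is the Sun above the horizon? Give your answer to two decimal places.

12.01 h

Solar declination: sin δ = sin ε · sin λ_s = sin 25.19° × sin 231.1° = -0.33124, so δ = -19.344°.
cos H₀ = −tan φ · tan δ = −tan(+6.6°) × tan(-19.344°) = 0.0406, so H₀ = 1.5302 rad = 87.67°.
Daylight = 2H₀/(2π) × 24.66 h = (1.5302/π) × 24.66 = 12.01 h.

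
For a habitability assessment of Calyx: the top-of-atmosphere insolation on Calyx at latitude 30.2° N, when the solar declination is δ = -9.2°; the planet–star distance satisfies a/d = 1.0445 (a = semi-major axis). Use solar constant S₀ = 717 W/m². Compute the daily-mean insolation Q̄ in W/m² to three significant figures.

Q̄ ≈ 182 W/m²

cos H₀ = −tan(+30.2°) tan(-9.200°) = 0.0943, H₀ = 1.4764 rad.
Bracket: H₀ sin φ sin δ + cos φ cos δ sin H₀ = 1.4764×0.50302×-0.15988 + 0.86427×0.98714×0.99555 = -0.118736 + 0.849359 = 0.730623.
Inverse-square distance factor (a/d)² = 1.0445² = 1.090980.
Q̄ = (S₀/π) × 1.090980 × [bracket] = (717/π) × 1.090980 × 0.730623 = 181.9 W/m².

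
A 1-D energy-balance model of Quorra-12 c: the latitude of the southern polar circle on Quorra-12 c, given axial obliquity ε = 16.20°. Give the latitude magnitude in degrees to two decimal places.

The polar circle is the lowest latitude that experiences at least one full rotation of continuous darkness at the northern-summer solstice; it lies at |φ| = 90° − ε = 90° − 16.20° = 73.80°.

73.80°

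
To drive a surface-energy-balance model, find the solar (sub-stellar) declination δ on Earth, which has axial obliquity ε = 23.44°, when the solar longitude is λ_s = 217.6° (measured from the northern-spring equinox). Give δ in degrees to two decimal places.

sin δ = sin ε · sin λ_s = sin 23.44° × sin 217.6° = -0.242709.
δ = arcsin(-0.242709) = -14.05°.

δ = -14.05°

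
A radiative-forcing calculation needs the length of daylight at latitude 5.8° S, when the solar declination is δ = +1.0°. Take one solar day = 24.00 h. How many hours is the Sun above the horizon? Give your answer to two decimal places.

11.99 h

cos H₀ = −tan φ · tan δ = −tan(-5.8°) × tan(+1.000°) = 0.0018, so H₀ = 1.5690 rad = 89.90°.
Daylight = 2H₀/(2π) × 24.00 h = (1.5690/π) × 24.00 = 11.99 h.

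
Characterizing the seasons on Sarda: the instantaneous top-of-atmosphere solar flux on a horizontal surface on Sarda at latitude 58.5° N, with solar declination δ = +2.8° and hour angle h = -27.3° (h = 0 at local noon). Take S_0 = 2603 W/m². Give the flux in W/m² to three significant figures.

1.32e+03 W/m²

cos θ_z = sin ϕ sin δ + cos ϕ cos δ cos h = 0.041651 + 0.463747 = 0.505398.
Flux = S_0 · cos θ_z = 2603 × 0.505398 = 1316 W/m².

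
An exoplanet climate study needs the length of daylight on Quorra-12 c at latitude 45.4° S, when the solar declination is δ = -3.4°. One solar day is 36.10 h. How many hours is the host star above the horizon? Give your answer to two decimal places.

cos H₀ = −tan φ · tan δ = −tan(-45.4°) × tan(-3.400°) = -0.0602, so H₀ = 1.6311 rad = 93.45°.
Daylight = 2H₀/(2π) × 36.10 h = (1.6311/π) × 36.10 = 18.74 h.

18.74 h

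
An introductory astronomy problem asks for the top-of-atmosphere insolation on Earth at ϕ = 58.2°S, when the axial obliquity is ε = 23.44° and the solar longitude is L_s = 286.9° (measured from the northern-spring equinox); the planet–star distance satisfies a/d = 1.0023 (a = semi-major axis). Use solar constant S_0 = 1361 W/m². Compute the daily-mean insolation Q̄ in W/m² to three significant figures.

Solar declination: sin δ = sin ε · sin L_s = sin 23.44° × sin 286.9° = -0.38061, so δ = -22.371°.
cos h₀ = −tan(-58.2°) tan(-22.371°) = -0.6638, h₀ = 2.2967 rad.
Bracket: h₀ sin ϕ sin δ + cos ϕ cos δ sin h₀ = 2.2967×-0.84989×-0.38061 + 0.52696×0.92474×0.74789 = 0.742929 + 0.364448 = 1.107377.
Inverse-square distance factor (a/d)² = 1.0023² = 1.004605.
Q̄ = (S_0/π) × 1.004605 × [bracket] = (1361/π) × 1.004605 × 1.107377 = 481.9 W/m².

Q̄ ≈ 482 W/m²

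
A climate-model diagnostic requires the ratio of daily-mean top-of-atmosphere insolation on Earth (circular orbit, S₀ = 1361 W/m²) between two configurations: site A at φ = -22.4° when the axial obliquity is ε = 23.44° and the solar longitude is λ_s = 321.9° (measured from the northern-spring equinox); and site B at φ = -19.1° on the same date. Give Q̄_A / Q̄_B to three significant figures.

Q̄_A / Q̄_B ≈ 1.00

— Configuration A (φ=-22.4°):
Solar declination: sin δ = sin ε · sin λ_s = sin 23.44° × sin 321.9° = -0.24545, so δ = -14.208°.
cos H₀ = −tan(-22.4°) tan(-14.208°) = -0.1044, H₀ = 1.6753 rad.
Bracket: H₀ sin φ sin δ + cos φ cos δ sin H₀ = 1.6753×-0.38107×-0.24545 + 0.92455×0.96941×0.99454 = 0.156697 + 0.891374 = 1.048071.
Q̄ = (S₀/π) × [bracket] = (1361/π) × 1.048071 = 454.05 W/m².
— Configuration B (φ=-19.1°):
cos H₀ = −tan(-19.1°) tan(-14.208°) = -0.0877, H₀ = 1.6586 rad.
Bracket: H₀ sin φ sin δ + cos φ cos δ sin H₀ = 1.6586×-0.32722×-0.24545 + 0.94495×0.96941×0.99615 = 0.133212 + 0.912517 = 1.045729.
Q̄ = (S₀/π) × [bracket] = (1361/π) × 1.045729 = 453.03 W/m².
Ratio Q̄_A / Q̄_B = 454.05 / 453.03 = 1.002.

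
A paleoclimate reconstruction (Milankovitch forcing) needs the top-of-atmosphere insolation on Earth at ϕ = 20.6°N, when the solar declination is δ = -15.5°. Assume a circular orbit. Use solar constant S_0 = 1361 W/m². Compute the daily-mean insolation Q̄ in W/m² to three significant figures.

Q̄ ≈ 329 W/m²

cos h₀ = −tan(+20.6°) tan(-15.500°) = 0.1042, h₀ = 1.4664 rad.
Bracket: h₀ sin ϕ sin δ + cos ϕ cos δ sin h₀ = 1.4664×0.35184×-0.26724 + 0.93606×0.96363×0.99455 = -0.137879 + 0.897100 = 0.759221.
Q̄ = (S_0/π) × [bracket] = (1361/π) × 0.759221 = 328.9 W/m².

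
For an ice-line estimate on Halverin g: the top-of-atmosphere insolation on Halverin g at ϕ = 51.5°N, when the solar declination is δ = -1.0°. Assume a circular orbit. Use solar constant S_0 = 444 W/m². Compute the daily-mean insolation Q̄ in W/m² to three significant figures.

cos h₀ = −tan(+51.5°) tan(-1.000°) = 0.0219, h₀ = 1.5489 rad.
Bracket: h₀ sin ϕ sin δ + cos ϕ cos δ sin h₀ = 1.5489×0.78261×-0.01745 + 0.62251×0.99985×0.99976 = -0.021153 + 0.622267 = 0.601114.
Q̄ = (S_0/π) × [bracket] = (444/π) × 0.601114 = 84.96 W/m².

Q̄ ≈ 85.0 W/m²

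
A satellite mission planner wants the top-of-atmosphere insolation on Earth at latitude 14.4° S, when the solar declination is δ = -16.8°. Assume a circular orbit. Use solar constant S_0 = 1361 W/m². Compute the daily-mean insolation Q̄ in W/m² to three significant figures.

Q̄ ≈ 452 W/m²

cos h₀ = −tan(-14.4°) tan(-16.800°) = -0.0775, h₀ = 1.6484 rad.
Bracket: h₀ sin ϕ sin δ + cos ϕ cos δ sin h₀ = 1.6484×-0.24869×-0.28903 + 0.96858×0.95732×0.99699 = 0.118485 + 0.924450 = 1.042935.
Q̄ = (S_0/π) × [bracket] = (1361/π) × 1.042935 = 451.8 W/m².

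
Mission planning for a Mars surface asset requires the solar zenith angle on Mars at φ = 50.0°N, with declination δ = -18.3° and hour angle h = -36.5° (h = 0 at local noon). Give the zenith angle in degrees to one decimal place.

cos θ_z = sin φ sin δ + cos φ cos δ cos h = -0.240532 + 0.490577 = 0.250045.
θ_z = arccos(0.250045) = 75.5°.

θ_z = 75.5°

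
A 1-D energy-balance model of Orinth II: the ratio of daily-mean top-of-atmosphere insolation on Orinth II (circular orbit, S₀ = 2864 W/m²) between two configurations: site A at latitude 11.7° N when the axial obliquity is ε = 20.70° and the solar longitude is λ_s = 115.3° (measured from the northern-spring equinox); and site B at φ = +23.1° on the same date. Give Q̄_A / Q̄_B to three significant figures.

— Configuration A (φ=+11.7°):
Solar declination: sin δ = sin ε · sin λ_s = sin 20.70° × sin 115.3° = 0.31957, so δ = +18.637°.
cos H₀ = −tan(+11.7°) tan(+18.637°) = -0.0698, H₀ = 1.6407 rad.
Bracket: H₀ sin φ sin δ + cos φ cos δ sin H₀ = 1.6407×0.20279×0.31957 + 0.97922×0.94756×0.99756 = 0.106327 + 0.925606 = 1.031933.
Q̄ = (S₀/π) × [bracket] = (2864/π) × 1.031933 = 940.75 W/m².
— Configuration B (φ=+23.1°):
cos H₀ = −tan(+23.1°) tan(+18.637°) = -0.1439, H₀ = 1.7151 rad.
Bracket: H₀ sin φ sin δ + cos φ cos δ sin H₀ = 1.7151×0.39234×0.31957 + 0.91982×0.94756×0.98960 = 0.215039 + 0.862520 = 1.077559.
Q̄ = (S₀/π) × [bracket] = (2864/π) × 1.077559 = 982.35 W/m².
Ratio Q̄_A / Q̄_B = 940.75 / 982.35 = 0.9577.

Q̄_A / Q̄_B ≈ 0.958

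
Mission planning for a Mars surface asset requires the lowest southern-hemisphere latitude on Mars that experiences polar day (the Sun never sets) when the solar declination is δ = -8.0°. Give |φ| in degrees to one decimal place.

|φ| = 82.0°

Polar day requires cos H₀ = −tan φ tan δ ≤ −1, i.e. tan φ tan δ ≥ 1.
The boundary is |tan φ| · |tan δ| = 1, so |φ| = 90° − |δ| = 90° − 8.0° = 82.0° in the southern hemisphere.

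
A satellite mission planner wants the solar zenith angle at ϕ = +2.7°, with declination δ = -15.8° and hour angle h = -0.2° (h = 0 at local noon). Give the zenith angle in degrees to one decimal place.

θ_z = 18.5°

cos θ_z = sin ϕ sin δ + cos ϕ cos δ cos h = -0.012826 + 0.961144 = 0.948318.
θ_z = arccos(0.948318) = 18.5°.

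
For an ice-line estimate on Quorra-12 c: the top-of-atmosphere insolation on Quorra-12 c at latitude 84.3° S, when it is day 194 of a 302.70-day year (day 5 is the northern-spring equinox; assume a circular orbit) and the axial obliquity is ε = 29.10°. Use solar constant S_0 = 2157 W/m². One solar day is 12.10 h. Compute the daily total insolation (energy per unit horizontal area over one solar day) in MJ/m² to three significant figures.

Solar longitude: L_s = 360° × (194 − 5)/302.70 = 224.777°.
sin δ = sin 29.10° × sin 224.777° = -0.34255, so δ = -20.032°.
cos h₀ = −tan(-84.3°) tan(-20.032°) = -3.6529 ≤ −1 ⇒ polar day, h₀ = π.
Bracket: h₀ sin ϕ sin δ + cos ϕ cos δ sin h₀ = 3.1416×-0.99506×-0.34255 + 0.09932×0.93950×0.00000 = 1.070839 + 0.000000 = 1.070839.
Q̄ = (S_0/π) × [bracket] = (2157/π) × 1.070839 = 735.23 W/m².
Daily total = Q̄ × 12.10 h × 3600 s/h = 735.23 × 12.10 × 3600 / 10⁶ = 32.03 MJ/m².

32.0 MJ/m²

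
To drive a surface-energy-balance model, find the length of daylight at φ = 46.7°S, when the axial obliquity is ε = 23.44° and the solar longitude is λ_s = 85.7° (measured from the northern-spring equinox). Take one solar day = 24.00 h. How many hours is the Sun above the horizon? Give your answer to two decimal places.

Solar declination: sin δ = sin ε · sin λ_s = sin 23.44° × sin 85.7° = 0.39667, so δ = +23.370°.
cos H₀ = −tan φ · tan δ = −tan(-46.7°) × tan(+23.370°) = 0.4586, so H₀ = 1.0944 rad = 62.71°.
Daylight = 2H₀/(2π) × 24.00 h = (1.0944/π) × 24.00 = 8.36 h.

8.36 h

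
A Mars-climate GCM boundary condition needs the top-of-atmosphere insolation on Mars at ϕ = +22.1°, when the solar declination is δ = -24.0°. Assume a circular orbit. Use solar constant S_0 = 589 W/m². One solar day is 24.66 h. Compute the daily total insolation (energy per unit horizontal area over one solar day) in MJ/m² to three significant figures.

10.3 MJ/m²

cos h₀ = −tan(+22.1°) tan(-24.000°) = 0.1808, h₀ = 1.3890 rad.
Bracket: h₀ sin ϕ sin δ + cos ϕ cos δ sin h₀ = 1.3890×0.37622×-0.40674 + 0.92653×0.91355×0.98352 = -0.212550 + 0.832482 = 0.619932.
Q̄ = (S_0/π) × [bracket] = (589/π) × 0.619932 = 116.23 W/m².
Daily total = Q̄ × 24.66 h × 3600 s/h = 116.23 × 24.66 × 3600 / 10⁶ = 10.32 MJ/m².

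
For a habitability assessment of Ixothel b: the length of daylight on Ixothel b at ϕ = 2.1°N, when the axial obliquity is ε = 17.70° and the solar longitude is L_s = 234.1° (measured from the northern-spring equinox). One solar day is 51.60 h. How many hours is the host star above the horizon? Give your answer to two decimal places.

25.65 h

Solar declination: sin δ = sin ε · sin L_s = sin 17.70° × sin 234.1° = -0.24628, so δ = -14.257°.
cos h₀ = −tan ϕ · tan δ = −tan(+2.1°) × tan(-14.257°) = 0.0093, so h₀ = 1.5615 rad = 89.47°.
Daylight = 2h₀/(2π) × 51.60 h = (1.5615/π) × 51.60 = 25.65 h.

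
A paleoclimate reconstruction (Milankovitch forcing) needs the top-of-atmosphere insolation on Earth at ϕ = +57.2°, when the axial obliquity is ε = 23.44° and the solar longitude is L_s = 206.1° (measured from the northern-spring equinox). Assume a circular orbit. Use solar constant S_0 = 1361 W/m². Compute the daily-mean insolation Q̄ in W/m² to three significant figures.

Q̄ ≈ 140 W/m²

Solar declination: sin δ = sin ε · sin L_s = sin 23.44° × sin 206.1° = -0.17500, so δ = -10.079°.
cos h₀ = −tan(+57.2°) tan(-10.079°) = 0.2758, h₀ = 1.2914 rad.
Bracket: h₀ sin ϕ sin δ + cos ϕ cos δ sin h₀ = 1.2914×0.84057×-0.17500 + 0.54171×0.98457×0.96121 = -0.189965 + 0.512663 = 0.322698.
Q̄ = (S_0/π) × [bracket] = (1361/π) × 0.322698 = 139.8 W/m².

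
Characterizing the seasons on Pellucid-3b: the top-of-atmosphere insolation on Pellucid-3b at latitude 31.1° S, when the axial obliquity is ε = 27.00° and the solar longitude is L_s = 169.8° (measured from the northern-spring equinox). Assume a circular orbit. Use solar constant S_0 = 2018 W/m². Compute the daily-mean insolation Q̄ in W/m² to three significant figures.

Solar declination: sin δ = sin ε · sin L_s = sin 27.00° × sin 169.8° = 0.08039, so δ = +4.611°.
cos h₀ = −tan(-31.1°) tan(+4.611°) = 0.0487, h₀ = 1.5221 rad.
Bracket: h₀ sin ϕ sin δ + cos ϕ cos δ sin h₀ = 1.5221×-0.51653×0.08039 + 0.85627×0.99676×0.99882 = -0.063203 + 0.852489 = 0.789286.
Q̄ = (S_0/π) × [bracket] = (2018/π) × 0.789286 = 507.0 W/m².

Q̄ ≈ 507 W/m²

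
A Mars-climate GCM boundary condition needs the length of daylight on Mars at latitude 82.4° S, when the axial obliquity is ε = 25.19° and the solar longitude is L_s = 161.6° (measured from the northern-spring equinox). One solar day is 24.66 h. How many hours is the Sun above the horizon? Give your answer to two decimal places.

0.00 h

Solar declination: sin δ = sin ε · sin L_s = sin 25.19° × sin 161.6° = 0.13435, so δ = +7.721°.
cos h₀ = −tan ϕ · tan δ = 1.0161 ≥ 1, so the Sun never rises (polar night) and h₀ = 0.
Daylight = 2h₀/(2π) × 24.66 h = (0.0000/π) × 24.66 = 0.00 h.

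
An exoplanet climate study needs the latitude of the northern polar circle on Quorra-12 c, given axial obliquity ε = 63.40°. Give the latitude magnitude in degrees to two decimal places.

The polar circle is the lowest latitude that experiences at least one full rotation of continuous daylight at the northern-summer solstice; it lies at |φ| = 90° − ε = 90° − 63.40° = 26.60°.

26.60°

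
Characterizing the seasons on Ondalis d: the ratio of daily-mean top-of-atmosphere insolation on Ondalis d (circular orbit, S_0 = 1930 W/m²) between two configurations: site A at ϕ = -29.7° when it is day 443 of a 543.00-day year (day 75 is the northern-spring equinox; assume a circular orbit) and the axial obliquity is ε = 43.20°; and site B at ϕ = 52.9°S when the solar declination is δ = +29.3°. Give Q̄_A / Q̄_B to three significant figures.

Q̄_A / Q̄_B ≈ 18.7

— Configuration A (ϕ=-29.7°):
Solar longitude: L_s = 360° × (443 − 75)/543.00 = 243.978°.
sin δ = sin 43.20° × sin 243.978° = -0.61515, so δ = -37.963°.
cos h₀ = −tan(-29.7°) tan(-37.963°) = -0.4450, h₀ = 2.0320 rad.
Bracket: h₀ sin ϕ sin δ + cos ϕ cos δ sin h₀ = 2.0320×-0.49546×-0.61515 + 0.86863×0.78841×0.89551 = 0.619317 + 0.613278 = 1.232595.
Q̄ = (S_0/π) × [bracket] = (1930/π) × 1.232595 = 757.23 W/m².
— Configuration B (ϕ=-52.9°):
cos h₀ = −tan(-52.9°) tan(+29.300°) = 0.7420, h₀ = 0.7347 rad.
Bracket: h₀ sin ϕ sin δ + cos ϕ cos δ sin h₀ = 0.7347×-0.79758×0.48938 + 0.60321×0.87207×0.67039 = -0.286768 + 0.352653 = 0.065885.
Q̄ = (S_0/π) × [bracket] = (1930/π) × 0.065885 = 40.476 W/m².
Ratio Q̄_A / Q̄_B = 757.23 / 40.476 = 18.71.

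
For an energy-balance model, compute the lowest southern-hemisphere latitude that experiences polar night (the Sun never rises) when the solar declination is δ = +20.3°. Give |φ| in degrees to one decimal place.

|φ| = 69.7°

Polar night requires cos H₀ = −tan φ tan δ ≥ 1, i.e. tan φ tan δ ≤ −1.
The boundary is |tan φ| · |tan δ| = 1, so |φ| = 90° − |δ| = 90° − 20.3° = 69.7° in the southern hemisphere.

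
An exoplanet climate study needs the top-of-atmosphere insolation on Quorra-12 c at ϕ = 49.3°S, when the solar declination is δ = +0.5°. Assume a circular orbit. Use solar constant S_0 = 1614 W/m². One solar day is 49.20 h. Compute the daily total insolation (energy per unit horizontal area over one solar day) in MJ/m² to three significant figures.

cos h₀ = −tan(-49.3°) tan(+0.500°) = 0.0101, h₀ = 1.5607 rad.
Bracket: h₀ sin ϕ sin δ + cos ϕ cos δ sin h₀ = 1.5607×-0.75813×0.00873 + 0.65210×0.99996×0.99995 = -0.010329 + 0.652041 = 0.641712.
Q̄ = (S_0/π) × [bracket] = (1614/π) × 0.641712 = 329.68 W/m².
Daily total = Q̄ × 49.20 h × 3600 s/h = 329.68 × 49.20 × 3600 / 10⁶ = 58.39 MJ/m².

58.4 MJ/m²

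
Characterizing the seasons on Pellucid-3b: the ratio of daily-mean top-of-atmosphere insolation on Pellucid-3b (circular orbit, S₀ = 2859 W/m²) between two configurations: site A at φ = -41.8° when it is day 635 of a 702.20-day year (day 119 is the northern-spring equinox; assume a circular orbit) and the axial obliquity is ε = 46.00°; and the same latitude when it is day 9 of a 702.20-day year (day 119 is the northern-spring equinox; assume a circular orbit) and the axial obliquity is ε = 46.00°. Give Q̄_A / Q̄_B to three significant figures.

— Configuration A (φ=-41.8°):
Solar longitude: λ_s = 360° × (635 − 119)/702.20 = 264.540°.
sin δ = sin 46.00° × sin 264.540° = -0.71608, so δ = -45.731°.
cos H₀ = −tan(-41.8°) tan(-45.731°) = -0.9172, H₀ = 2.7319 rad.
Bracket: H₀ sin φ sin δ + cos φ cos δ sin H₀ = 2.7319×-0.66653×-0.71608 + 0.74548×0.69802×0.39836 = 1.303905 + 0.207291 = 1.511196.
Q̄ = (S₀/π) × [bracket] = (2859/π) × 1.511196 = 1375.3 W/m².
— Configuration B (φ=-41.8°):
Solar longitude: λ_s = 360° × (9 − 119)/702.20 = -56.394°, i.e. -56.394° + 360° = 303.606°.
sin δ = sin 46.00° × sin 303.606° = -0.59911, so δ = -36.806°.
cos H₀ = −tan(-41.8°) tan(-36.806°) = -0.6690, H₀ = 2.3037 rad.
Bracket: H₀ sin φ sin δ + cos φ cos δ sin H₀ = 2.3037×-0.66653×-0.59911 + 0.74548×0.80066×0.74324 = 0.919925 + 0.443622 = 1.363547.
Q̄ = (S₀/π) × [bracket] = (2859/π) × 1.363547 = 1240.9 W/m².
Ratio Q̄_A / Q̄_B = 1375.3 / 1240.9 = 1.108.

Q̄_A / Q̄_B ≈ 1.11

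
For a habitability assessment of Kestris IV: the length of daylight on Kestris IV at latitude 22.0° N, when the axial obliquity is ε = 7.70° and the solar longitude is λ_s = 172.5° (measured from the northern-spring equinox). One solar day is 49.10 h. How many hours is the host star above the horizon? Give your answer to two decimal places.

Solar declination: sin δ = sin ε · sin λ_s = sin 7.70° × sin 172.5° = 0.01749, so δ = +1.002°.
cos H₀ = −tan φ · tan δ = −tan(+22.0°) × tan(+1.002°) = -0.0071, so H₀ = 1.5779 rad = 90.40°.
Daylight = 2H₀/(2π) × 49.10 h = (1.5779/π) × 49.10 = 24.66 h.

24.66 h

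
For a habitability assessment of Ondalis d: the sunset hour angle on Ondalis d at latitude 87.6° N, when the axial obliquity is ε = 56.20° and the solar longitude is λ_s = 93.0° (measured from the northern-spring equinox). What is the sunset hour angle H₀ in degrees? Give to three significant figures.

Solar declination: sin δ = sin ε · sin λ_s = sin 56.20° × sin 93.0° = 0.82985, so δ = +56.083°.
Sunrise equation: cos H₀ = −tan φ · tan δ = -35.4834 ≤ −1, so the host star never sets (polar day) and H₀ = π.

H₀ = 180°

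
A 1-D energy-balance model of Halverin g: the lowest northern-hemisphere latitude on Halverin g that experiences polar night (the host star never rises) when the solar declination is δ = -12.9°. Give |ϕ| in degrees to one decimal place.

|ϕ| = 77.1°

Polar night requires cos h₀ = −tan ϕ tan δ ≥ 1, i.e. tan ϕ tan δ ≤ −1.
The boundary is |tan ϕ| · |tan δ| = 1, so |ϕ| = 90° − |δ| = 90° − 12.9° = 77.1° in the northern hemisphere.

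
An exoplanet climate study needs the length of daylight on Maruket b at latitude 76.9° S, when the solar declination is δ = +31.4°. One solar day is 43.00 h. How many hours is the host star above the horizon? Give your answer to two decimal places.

0.00 h

cos h₀ = −tan ϕ · tan δ = 2.6230 ≥ 1, so the host star never rises (polar night) and h₀ = 0.
Daylight = 2h₀/(2π) × 43.00 h = (0.0000/π) × 43.00 = 0.00 h.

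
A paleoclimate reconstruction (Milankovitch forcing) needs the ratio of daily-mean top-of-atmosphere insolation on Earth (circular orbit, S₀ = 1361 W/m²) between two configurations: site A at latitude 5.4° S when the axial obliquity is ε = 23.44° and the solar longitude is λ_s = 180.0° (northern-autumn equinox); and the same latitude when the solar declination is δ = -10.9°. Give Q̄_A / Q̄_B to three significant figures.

Q̄_A / Q̄_B ≈ 0.990

— Configuration A (φ=-5.4°):
Solar declination: sin δ = sin ε · sin λ_s = sin 23.44° × sin 180.0° = 0.00000, so δ = +0.000°.
cos H₀ = −tan(-5.4°) tan(+0.000°) = 0.0000, H₀ = 1.5708 rad.
Bracket: H₀ sin φ sin δ + cos φ cos δ sin H₀ = 1.5708×-0.09411×0.00000 + 0.99556×1.00000×1.00000 = -0.000000 + 0.995560 = 0.995560.
Q̄ = (S₀/π) × [bracket] = (1361/π) × 0.995560 = 431.30 W/m².
— Configuration B (φ=-5.4°):
cos H₀ = −tan(-5.4°) tan(-10.900°) = -0.0182, H₀ = 1.5890 rad.
Bracket: H₀ sin φ sin δ + cos φ cos δ sin H₀ = 1.5890×-0.09411×-0.18910 + 0.99556×0.98196×0.99983 = 0.028278 + 0.977434 = 1.005712.
Q̄ = (S₀/π) × [bracket] = (1361/π) × 1.005712 = 435.69 W/m².
Ratio Q̄_A / Q̄_B = 431.30 / 435.69 = 0.9899.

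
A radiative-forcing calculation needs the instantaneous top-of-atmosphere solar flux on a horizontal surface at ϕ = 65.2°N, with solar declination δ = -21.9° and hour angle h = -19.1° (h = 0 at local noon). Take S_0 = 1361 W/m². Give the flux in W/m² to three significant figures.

39.7 W/m²

cos θ_z = sin ϕ sin δ + cos ϕ cos δ cos h = -0.338590 + 0.367758 = 0.029168.
Flux = S_0 · cos θ_z = 1361 × 0.029168 = 39.70 W/m².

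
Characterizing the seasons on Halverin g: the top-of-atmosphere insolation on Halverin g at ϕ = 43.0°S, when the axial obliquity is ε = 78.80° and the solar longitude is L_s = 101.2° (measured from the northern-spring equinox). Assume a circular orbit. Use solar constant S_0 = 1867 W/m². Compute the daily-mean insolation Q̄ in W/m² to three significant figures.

Q̄ ≈ 0.00 W/m²

Solar declination: sin δ = sin ε · sin L_s = sin 78.80° × sin 101.2° = 0.96227, so δ = +74.212°.
cos h₀ = −tan(-43.0°) tan(+74.212°) = 3.2980 ≥ 1 ⇒ polar night, h₀ = 0 and Q̄ = 0.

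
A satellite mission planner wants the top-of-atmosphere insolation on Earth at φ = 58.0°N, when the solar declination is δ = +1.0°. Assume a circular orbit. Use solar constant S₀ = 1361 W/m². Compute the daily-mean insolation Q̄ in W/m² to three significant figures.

cos H₀ = −tan(+58.0°) tan(+1.000°) = -0.0279, H₀ = 1.5987 rad.
Bracket: H₀ sin φ sin δ + cos φ cos δ sin H₀ = 1.5987×0.84805×0.01745 + 0.52992×0.99985×0.99961 = 0.023658 + 0.529634 = 0.553292.
Q̄ = (S₀/π) × [bracket] = (1361/π) × 0.553292 = 239.7 W/m².

Q̄ ≈ 240 W/m²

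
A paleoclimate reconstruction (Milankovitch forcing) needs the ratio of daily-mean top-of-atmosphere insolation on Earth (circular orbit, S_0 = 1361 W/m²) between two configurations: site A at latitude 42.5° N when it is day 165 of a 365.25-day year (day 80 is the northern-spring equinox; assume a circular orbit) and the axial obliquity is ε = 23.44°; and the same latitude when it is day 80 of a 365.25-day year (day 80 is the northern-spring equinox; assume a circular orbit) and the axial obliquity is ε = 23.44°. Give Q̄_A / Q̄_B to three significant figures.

Q̄_A / Q̄_B ≈ 1.56

— Configuration A (ϕ=+42.5°):
Solar longitude: L_s = 360° × (165 − 80)/365.25 = 83.778°.
sin δ = sin 23.44° × sin 83.778° = 0.39545, so δ = +23.294°.
cos h₀ = −tan(+42.5°) tan(+23.294°) = -0.3945, h₀ = 1.9763 rad.
Bracket: h₀ sin ϕ sin δ + cos ϕ cos δ sin h₀ = 1.9763×0.67559×0.39545 + 0.73728×0.91849×0.91889 = 0.527992 + 0.622258 = 1.150250.
Q̄ = (S_0/π) × [bracket] = (1361/π) × 1.150250 = 498.31 W/m².
— Configuration B (ϕ=+42.5°):
Solar longitude: L_s = 360° × (80 − 80)/365.25 = 0.000°.
sin δ = sin 23.44° × sin 0.000° = 0.00000, so δ = +0.000°.
cos h₀ = −tan(+42.5°) tan(+0.000°) = -0.0000, h₀ = 1.5708 rad.
Bracket: h₀ sin ϕ sin δ + cos ϕ cos δ sin h₀ = 1.5708×0.67559×0.00000 + 0.73728×1.00000×1.00000 = 0.000000 + 0.737280 = 0.737280.
Q̄ = (S_0/π) × [bracket] = (1361/π) × 0.737280 = 319.40 W/m².
Ratio Q̄_A / Q̄_B = 498.31 / 319.40 = 1.560.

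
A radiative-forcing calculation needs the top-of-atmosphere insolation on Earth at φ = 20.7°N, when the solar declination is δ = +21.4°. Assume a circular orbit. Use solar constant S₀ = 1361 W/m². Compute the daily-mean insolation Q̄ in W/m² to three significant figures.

cos H₀ = −tan(+20.7°) tan(+21.400°) = -0.1481, H₀ = 1.7194 rad.
Bracket: H₀ sin φ sin δ + cos φ cos δ sin H₀ = 1.7194×0.35347×0.36488 + 0.93544×0.93106×0.98897 = 0.221758 + 0.861344 = 1.083102.
Q̄ = (S₀/π) × [bracket] = (1361/π) × 1.083102 = 469.2 W/m².

Q̄ ≈ 469 W/m²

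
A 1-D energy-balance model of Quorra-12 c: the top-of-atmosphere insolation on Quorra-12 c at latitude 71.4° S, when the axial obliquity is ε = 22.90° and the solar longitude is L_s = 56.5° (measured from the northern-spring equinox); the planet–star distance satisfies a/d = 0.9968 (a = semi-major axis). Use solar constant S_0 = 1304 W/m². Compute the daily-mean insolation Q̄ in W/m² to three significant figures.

Solar declination: sin δ = sin ε · sin L_s = sin 22.90° × sin 56.5° = 0.32448, so δ = +18.934°.
cos h₀ = −tan(-71.4°) tan(+18.934°) = 1.0193 ≥ 1 ⇒ polar night, h₀ = 0 and Q̄ = 0.
Inverse-square distance factor (a/d)² = 0.9968² = 0.993610.

Q̄ ≈ 0.00 W/m²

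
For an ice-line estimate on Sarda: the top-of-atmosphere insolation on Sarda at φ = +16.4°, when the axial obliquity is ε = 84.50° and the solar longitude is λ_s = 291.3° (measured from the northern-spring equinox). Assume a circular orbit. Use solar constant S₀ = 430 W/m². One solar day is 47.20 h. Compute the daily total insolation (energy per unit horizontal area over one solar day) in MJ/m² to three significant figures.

1.12 MJ/m²

Solar declination: sin δ = sin ε · sin λ_s = sin 84.50° × sin 291.3° = -0.92740, so δ = -68.033°.
cos H₀ = −tan(+16.4°) tan(-68.033°) = 0.7297, H₀ = 0.7529 rad.
Bracket: H₀ sin φ sin δ + cos φ cos δ sin H₀ = 0.7529×0.28234×-0.92740 + 0.95931×0.37407×0.68379 = -0.197141 + 0.245377 = 0.048236.
Q̄ = (S₀/π) × [bracket] = (430/π) × 0.048236 = 6.6022 W/m².
Daily total = Q̄ × 47.20 h × 3600 s/h = 6.6022 × 47.20 × 3600 / 10⁶ = 1.122 MJ/m².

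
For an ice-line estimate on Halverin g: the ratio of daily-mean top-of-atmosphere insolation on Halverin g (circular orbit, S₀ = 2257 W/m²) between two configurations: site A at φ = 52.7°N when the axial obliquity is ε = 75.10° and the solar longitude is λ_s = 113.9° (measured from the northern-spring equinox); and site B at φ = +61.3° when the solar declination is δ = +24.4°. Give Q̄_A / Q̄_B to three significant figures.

Q̄_A / Q̄_B ≈ 1.89

— Configuration A (φ=+52.7°):
Solar declination: sin δ = sin ε · sin λ_s = sin 75.10° × sin 113.9° = 0.88351, so δ = +62.069°.
cos H₀ = −tan(+52.7°) tan(+62.069°) = -2.4760 ≤ −1 ⇒ polar day, H₀ = π.
Bracket: H₀ sin φ sin δ + cos φ cos δ sin H₀ = 3.1416×0.79547×0.88351 + 0.60599×0.46841×0.00000 = 2.207934 + 0.000000 = 2.207934.
Q̄ = (S₀/π) × [bracket] = (2257/π) × 2.207934 = 1586.2 W/m².
— Configuration B (φ=+61.3°):
cos H₀ = −tan(+61.3°) tan(+24.400°) = -0.8286, H₀ = 2.5473 rad.
Bracket: H₀ sin φ sin δ + cos φ cos δ sin H₀ = 2.5473×0.87715×0.41310 + 0.48022×0.91068×0.55991 = 0.923016 + 0.244864 = 1.167880.
Q̄ = (S₀/π) × [bracket] = (2257/π) × 1.167880 = 839.03 W/m².
Ratio Q̄_A / Q̄_B = 1586.2 / 839.03 = 1.891.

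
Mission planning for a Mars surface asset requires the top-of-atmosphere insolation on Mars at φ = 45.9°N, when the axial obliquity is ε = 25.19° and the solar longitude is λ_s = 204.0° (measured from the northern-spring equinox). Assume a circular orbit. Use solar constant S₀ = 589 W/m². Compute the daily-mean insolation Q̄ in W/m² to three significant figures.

Solar declination: sin δ = sin ε · sin λ_s = sin 25.19° × sin 204.0° = -0.17312, so δ = -9.969°.
cos H₀ = −tan(+45.9°) tan(-9.969°) = 0.1814, H₀ = 1.3884 rad.
Bracket: H₀ sin φ sin δ + cos φ cos δ sin H₀ = 1.3884×0.71813×-0.17312 + 0.69591×0.98490×0.98341 = -0.172610 + 0.674031 = 0.501421.
Q̄ = (S₀/π) × [bracket] = (589/π) × 0.501421 = 94.01 W/m².

Q̄ ≈ 94.0 W/m²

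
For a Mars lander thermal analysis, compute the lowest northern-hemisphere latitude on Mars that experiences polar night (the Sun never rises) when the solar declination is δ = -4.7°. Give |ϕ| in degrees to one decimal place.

|ϕ| = 85.3°

Polar night requires cos h₀ = −tan ϕ tan δ ≥ 1, i.e. tan ϕ tan δ ≤ −1.
The boundary is |tan ϕ| · |tan δ| = 1, so |ϕ| = 90° − |δ| = 90° − 4.7° = 85.3° in the northern hemisphere.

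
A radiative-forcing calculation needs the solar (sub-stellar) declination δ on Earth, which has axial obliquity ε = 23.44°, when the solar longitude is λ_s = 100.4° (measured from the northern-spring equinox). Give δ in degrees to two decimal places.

sin δ = sin ε · sin λ_s = sin 23.44° × sin 100.4° = 0.391253.
δ = arcsin(0.391253) = +23.03°.

δ = +23.03°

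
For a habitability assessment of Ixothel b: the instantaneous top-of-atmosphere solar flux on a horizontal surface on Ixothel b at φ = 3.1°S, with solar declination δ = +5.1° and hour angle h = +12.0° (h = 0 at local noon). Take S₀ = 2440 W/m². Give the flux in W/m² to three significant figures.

2.36e+03 W/m²

cos θ_z = sin φ sin δ + cos φ cos δ cos h = -0.004807 + 0.972849 = 0.968042.
Flux = S₀ · cos θ_z = 2440 × 0.968042 = 2362 W/m².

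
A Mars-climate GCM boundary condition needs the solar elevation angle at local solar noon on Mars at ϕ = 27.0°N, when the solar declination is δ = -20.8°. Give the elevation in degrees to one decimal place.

42.2°

At local noon the hour angle is zero, so the zenith angle equals |ϕ − δ| = |+27.0° − (-20.800°)| = 47.800°.
Elevation = 90° − 47.800° = 42.2°.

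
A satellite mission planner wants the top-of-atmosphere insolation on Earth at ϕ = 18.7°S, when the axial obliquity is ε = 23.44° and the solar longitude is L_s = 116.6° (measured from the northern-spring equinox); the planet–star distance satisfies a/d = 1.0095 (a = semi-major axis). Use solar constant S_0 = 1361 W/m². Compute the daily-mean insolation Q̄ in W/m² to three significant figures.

Q̄ ≈ 315 W/m²

Solar declination: sin δ = sin ε · sin L_s = sin 23.44° × sin 116.6° = 0.35568, so δ = +20.835°.
cos h₀ = −tan(-18.7°) tan(+20.835°) = 0.1288, h₀ = 1.4416 rad.
Bracket: h₀ sin ϕ sin δ + cos ϕ cos δ sin h₀ = 1.4416×-0.32061×0.35568 + 0.94721×0.93461×0.99167 = -0.164392 + 0.877898 = 0.713506.
Inverse-square distance factor (a/d)² = 1.0095² = 1.019090.
Q̄ = (S_0/π) × 1.019090 × [bracket] = (1361/π) × 1.019090 × 0.713506 = 315.0 W/m².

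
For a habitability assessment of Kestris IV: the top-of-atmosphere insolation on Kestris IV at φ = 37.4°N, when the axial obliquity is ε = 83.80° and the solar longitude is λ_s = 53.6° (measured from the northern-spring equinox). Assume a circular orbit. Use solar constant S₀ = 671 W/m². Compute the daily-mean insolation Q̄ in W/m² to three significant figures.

Q̄ ≈ 326 W/m²

Solar declination: sin δ = sin ε · sin λ_s = sin 83.80° × sin 53.6° = 0.80019, so δ = +53.148°.
cos H₀ = −tan(+37.4°) tan(+53.148°) = -1.0201 ≤ −1 ⇒ polar day, H₀ = π.
Bracket: H₀ sin φ sin δ + cos φ cos δ sin H₀ = 3.1416×0.60738×0.80019 + 0.79441×0.59975×0.00000 = 1.526879 + 0.000000 = 1.526879.
Q̄ = (S₀/π) × [bracket] = (671/π) × 1.526879 = 326.1 W/m².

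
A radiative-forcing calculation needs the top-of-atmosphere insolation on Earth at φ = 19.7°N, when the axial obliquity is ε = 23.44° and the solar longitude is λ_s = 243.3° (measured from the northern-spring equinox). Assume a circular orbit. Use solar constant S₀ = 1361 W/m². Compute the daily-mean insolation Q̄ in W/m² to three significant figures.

Q̄ ≈ 303 W/m²

Solar declination: sin δ = sin ε · sin λ_s = sin 23.44° × sin 243.3° = -0.35537, so δ = -20.816°.
cos H₀ = −tan(+19.7°) tan(-20.816°) = 0.1361, H₀ = 1.4342 rad.
Bracket: H₀ sin φ sin δ + cos φ cos δ sin H₀ = 1.4342×0.33710×-0.35537 + 0.94147×0.93472×0.99069 = -0.171810 + 0.871818 = 0.700008.
Q̄ = (S₀/π) × [bracket] = (1361/π) × 0.700008 = 303.3 W/m².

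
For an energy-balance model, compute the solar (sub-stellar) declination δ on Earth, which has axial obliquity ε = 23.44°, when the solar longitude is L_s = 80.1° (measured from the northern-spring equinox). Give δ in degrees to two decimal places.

sin δ = sin ε · sin L_s = sin 23.44° × sin 80.1° = 0.391865.
δ = arcsin(0.391865) = +23.07°.

δ = +23.07°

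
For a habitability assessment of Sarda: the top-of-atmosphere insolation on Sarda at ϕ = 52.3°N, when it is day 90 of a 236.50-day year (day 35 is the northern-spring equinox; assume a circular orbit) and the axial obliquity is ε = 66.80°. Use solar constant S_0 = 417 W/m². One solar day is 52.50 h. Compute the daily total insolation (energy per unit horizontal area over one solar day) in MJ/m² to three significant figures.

Solar longitude: L_s = 360° × (90 − 35)/236.50 = 83.721°.
sin δ = sin 66.80° × sin 83.721° = 0.91362, so δ = +66.011°.
cos h₀ = −tan(+52.3°) tan(+66.011°) = -2.9075 ≤ −1 ⇒ polar day, h₀ = π.
Bracket: h₀ sin ϕ sin δ + cos ϕ cos δ sin h₀ = 3.1416×0.79122×0.91362 + 0.61153×0.40657×0.00000 = 2.270982 + 0.000000 = 2.270982.
Q̄ = (S_0/π) × [bracket] = (417/π) × 2.270982 = 301.44 W/m².
Daily total = Q̄ × 52.50 h × 3600 s/h = 301.44 × 52.50 × 3600 / 10⁶ = 56.97 MJ/m².

57.0 MJ/m²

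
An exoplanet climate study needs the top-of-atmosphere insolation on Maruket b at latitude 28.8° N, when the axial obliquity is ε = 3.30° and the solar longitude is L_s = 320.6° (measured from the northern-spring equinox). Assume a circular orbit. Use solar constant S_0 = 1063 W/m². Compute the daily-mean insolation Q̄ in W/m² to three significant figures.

Q̄ ≈ 287 W/m²

Solar declination: sin δ = sin ε · sin L_s = sin 3.30° × sin 320.6° = -0.03654, so δ = -2.094°.
cos h₀ = −tan(+28.8°) tan(-2.094°) = 0.0201, h₀ = 1.5507 rad.
Bracket: h₀ sin ϕ sin δ + cos ϕ cos δ sin h₀ = 1.5507×0.48175×-0.03654 + 0.87631×0.99933×0.99980 = -0.027297 + 0.875548 = 0.848251.
Q̄ = (S_0/π) × [bracket] = (1063/π) × 0.848251 = 287.0 W/m².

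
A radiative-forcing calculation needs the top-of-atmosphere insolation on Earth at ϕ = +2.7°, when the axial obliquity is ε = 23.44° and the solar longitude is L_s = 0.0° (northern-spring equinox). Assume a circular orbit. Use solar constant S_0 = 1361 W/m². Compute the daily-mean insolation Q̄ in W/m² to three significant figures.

Solar declination: sin δ = sin ε · sin L_s = sin 23.44° × sin 0.0° = 0.00000, so δ = +0.000°.
cos h₀ = −tan(+2.7°) tan(+0.000°) = -0.0000, h₀ = 1.5708 rad.
Bracket: h₀ sin ϕ sin δ + cos ϕ cos δ sin h₀ = 1.5708×0.04711×0.00000 + 0.99889×1.00000×1.00000 = 0.000000 + 0.998890 = 0.998890.
Q̄ = (S_0/π) × [bracket] = (1361/π) × 0.998890 = 432.7 W/m².

Q̄ ≈ 433 W/m²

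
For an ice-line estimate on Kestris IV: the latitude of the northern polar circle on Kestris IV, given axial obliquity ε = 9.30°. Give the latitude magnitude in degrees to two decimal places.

The polar circle is the lowest latitude that experiences at least one full rotation of continuous daylight at the northern-summer solstice; it lies at |φ| = 90° − ε = 90° − 9.30° = 80.70°.

80.70°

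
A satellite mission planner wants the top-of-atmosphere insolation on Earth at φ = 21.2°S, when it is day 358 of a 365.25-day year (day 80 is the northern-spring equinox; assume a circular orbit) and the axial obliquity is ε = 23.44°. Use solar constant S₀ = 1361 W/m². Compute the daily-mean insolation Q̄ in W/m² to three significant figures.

Q̄ ≈ 474 W/m²

Solar longitude: λ_s = 360° × (358 − 80)/365.25 = 274.004°.
sin δ = sin 23.44° × sin 274.004° = -0.39682, so δ = -23.379°.
cos H₀ = −tan(-21.2°) tan(-23.379°) = -0.1677, H₀ = 1.7393 rad.
Bracket: H₀ sin φ sin δ + cos φ cos δ sin H₀ = 1.7393×-0.36162×-0.39682 + 0.93232×0.91790×0.98584 = 0.249586 + 0.843659 = 1.093245.
Q̄ = (S₀/π) × [bracket] = (1361/π) × 1.093245 = 473.6 W/m².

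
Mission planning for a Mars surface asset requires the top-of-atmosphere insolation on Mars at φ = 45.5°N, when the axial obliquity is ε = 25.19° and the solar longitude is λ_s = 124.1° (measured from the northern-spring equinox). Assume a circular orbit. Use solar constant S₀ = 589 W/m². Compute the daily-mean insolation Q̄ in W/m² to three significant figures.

Q̄ ≈ 206 W/m²

Solar declination: sin δ = sin ε · sin λ_s = sin 25.19° × sin 124.1° = 0.35244, so δ = +20.637°.
cos H₀ = −tan(+45.5°) tan(+20.637°) = -0.3832, H₀ = 1.9641 rad.
Bracket: H₀ sin φ sin δ + cos φ cos δ sin H₀ = 1.9641×0.71325×0.35244 + 0.70091×0.93583×0.92365 = 0.493731 + 0.605852 = 1.099583.
Q̄ = (S₀/π) × [bracket] = (589/π) × 1.099583 = 206.2 W/m².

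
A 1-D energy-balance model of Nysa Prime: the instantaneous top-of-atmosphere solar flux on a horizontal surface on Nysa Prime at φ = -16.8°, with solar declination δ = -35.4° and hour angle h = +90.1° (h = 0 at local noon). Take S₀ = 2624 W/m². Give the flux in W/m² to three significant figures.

436 W/m²

cos θ_z = sin φ sin δ + cos φ cos δ cos h = 0.167431 + -0.001362 = 0.166069.
Flux = S₀ · cos θ_z = 2624 × 0.166069 = 435.8 W/m².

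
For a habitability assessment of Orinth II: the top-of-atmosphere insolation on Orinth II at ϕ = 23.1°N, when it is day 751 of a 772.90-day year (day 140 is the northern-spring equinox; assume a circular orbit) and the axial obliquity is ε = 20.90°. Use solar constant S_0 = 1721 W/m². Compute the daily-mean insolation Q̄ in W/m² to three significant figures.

Solar longitude: L_s = 360° × (751 − 140)/772.90 = 284.591°.
sin δ = sin 20.90° × sin 284.591° = -0.34523, so δ = -20.196°.
cos h₀ = −tan(+23.1°) tan(-20.196°) = 0.1569, h₀ = 1.4132 rad.
Bracket: h₀ sin ϕ sin δ + cos ϕ cos δ sin h₀ = 1.4132×0.39234×-0.34523 + 0.91982×0.93852×0.98761 = -0.191414 + 0.852574 = 0.661160.
Q̄ = (S_0/π) × [bracket] = (1721/π) × 0.661160 = 362.2 W/m².

Q̄ ≈ 362 W/m²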